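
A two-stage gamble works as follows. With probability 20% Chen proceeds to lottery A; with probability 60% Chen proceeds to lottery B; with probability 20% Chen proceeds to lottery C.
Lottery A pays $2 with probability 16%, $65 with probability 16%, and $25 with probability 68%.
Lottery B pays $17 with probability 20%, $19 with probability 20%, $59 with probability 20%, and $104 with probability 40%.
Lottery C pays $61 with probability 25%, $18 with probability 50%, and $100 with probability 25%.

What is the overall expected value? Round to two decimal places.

$51.75

EV(A) = 0.16 × 2 + 0.16 × 65 + 0.68 × 25 = 0.32 + 10.4 + 17 = 27.72
EV(B) = 0.2 × 17 + 0.2 × 19 + 0.2 × 59 + 0.4 × 104 = 3.4 + 3.8 + 11.8 + 41.6 = 60.6
EV(C) = 0.25 × 61 + 0.5 × 18 + 0.25 × 100 = 15.25 + 9 + 25 = 49.25
Overall = 0.2 × 27.72 + 0.6 × 60.6 + 0.2 × 49.25 = 5.544 + 36.36 + 9.85 = 51.754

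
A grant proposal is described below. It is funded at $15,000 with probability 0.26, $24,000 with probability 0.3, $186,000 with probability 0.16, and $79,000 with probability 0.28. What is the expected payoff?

EV = 0.26 × 15000 + 0.3 × 24000 + 0.16 × 186000 + 0.28 × 79000 = 3900 + 7200 + 29760 + 22120 = 62980

$62,980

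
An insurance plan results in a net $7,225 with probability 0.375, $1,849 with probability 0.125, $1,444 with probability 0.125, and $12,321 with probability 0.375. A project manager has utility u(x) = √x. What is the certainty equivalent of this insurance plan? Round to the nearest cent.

$6,993.14

E[u] = 0.375·√7225 + 0.125·√1849 + 0.125·√1444 + 0.375·√12321 = 0.375·85 + 0.125·43 + 0.125·38 + 0.375·111 = 83.625
CE = (83.625)² = 6993.140625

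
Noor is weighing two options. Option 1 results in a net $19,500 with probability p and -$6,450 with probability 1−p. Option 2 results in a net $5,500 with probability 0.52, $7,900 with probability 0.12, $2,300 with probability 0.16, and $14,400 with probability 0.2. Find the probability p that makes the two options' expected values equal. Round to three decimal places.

p = 0.520

EV(Option 2) = 0.52 × 5500 + 0.12 × 7900 + 0.16 × 2300 + 0.2 × 14400 = 2860 + 948 + 368 + 2880 = 7056
p·19500 + (1−p)·(-6450) = 7056
25950p − 6450 = 7056
p = (7056 + 6450) / 25950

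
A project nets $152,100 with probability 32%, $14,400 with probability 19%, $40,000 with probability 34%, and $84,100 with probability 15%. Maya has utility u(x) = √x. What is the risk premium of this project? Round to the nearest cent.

$10,490.19

E[u] = 0.32·√152100 + 0.19·√14400 + 0.34·√40000 + 0.15·√84100 = 0.32·390 + 0.19·120 + 0.34·200 + 0.15·290 = 259.1
CE = (259.1)² = 67132.81
Risk premium = EV − CE = 77623 − 67132.81 = 10490.19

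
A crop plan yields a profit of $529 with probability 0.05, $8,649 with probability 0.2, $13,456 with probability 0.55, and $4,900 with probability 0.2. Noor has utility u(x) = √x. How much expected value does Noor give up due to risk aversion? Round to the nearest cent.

$621.05

E[u] = 0.05·√529 + 0.2·√8649 + 0.55·√13456 + 0.2·√4900 = 0.05·23 + 0.2·93 + 0.55·116 + 0.2·70 = 97.55
CE = (97.55)² = 9516.0025
Risk premium = EV − CE = 10137.05 − 9516.0025 = 621.0475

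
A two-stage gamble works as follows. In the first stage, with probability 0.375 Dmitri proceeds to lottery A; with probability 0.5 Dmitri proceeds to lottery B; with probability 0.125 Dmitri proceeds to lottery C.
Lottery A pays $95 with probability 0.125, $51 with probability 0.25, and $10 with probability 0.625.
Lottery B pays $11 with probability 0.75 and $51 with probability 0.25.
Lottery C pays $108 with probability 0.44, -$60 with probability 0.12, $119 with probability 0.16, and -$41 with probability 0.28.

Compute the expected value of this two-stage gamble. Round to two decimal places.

$28.06

EV(A) = 0.125 × 95 + 0.25 × 51 + 0.625 × 10 = 11.875 + 12.75 + 6.25 = 30.875
EV(B) = 0.75 × 11 + 0.25 × 51 = 8.25 + 12.75 = 21
EV(C) = 0.44 × 108 + 0.12 × (-60) + 0.16 × 119 + 0.28 × (-41) = 47.52 − 7.2 + 19.04 − 11.48 = 47.88
Overall = 0.375 × 30.875 + 0.5 × 21 + 0.125 × 47.88 = 11.578125 + 10.5 + 5.985 = 28.063125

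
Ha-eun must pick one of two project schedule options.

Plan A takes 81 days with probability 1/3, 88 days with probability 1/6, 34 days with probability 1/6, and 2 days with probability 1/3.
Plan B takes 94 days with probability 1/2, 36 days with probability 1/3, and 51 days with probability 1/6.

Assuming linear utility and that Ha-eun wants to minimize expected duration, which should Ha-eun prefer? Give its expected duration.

Plan A (48 days)

Plan A = 1/3 × 81 + 1/6 × 88 + 1/6 × 34 + 1/3 × 2 = 27 + 14.6667 + 5.6667 + 0.6667 = 48
Plan B = 1/2 × 94 + 1/3 × 36 + 1/6 × 51 = 47 + 12 + 8.5 = 67.5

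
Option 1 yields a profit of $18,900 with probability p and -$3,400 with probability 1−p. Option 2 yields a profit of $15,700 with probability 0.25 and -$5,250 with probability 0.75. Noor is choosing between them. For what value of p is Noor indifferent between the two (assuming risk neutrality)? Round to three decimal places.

EV(Option 2) = 0.25 × 15700 + 0.75 × (-5250) = 3925 − 3937.5 = -12.5
p·18900 + (1−p)·(-3400) = -12.5
22300p − 3400 = -12.5
p = (-12.5 + 3400) / 22300

p = 0.152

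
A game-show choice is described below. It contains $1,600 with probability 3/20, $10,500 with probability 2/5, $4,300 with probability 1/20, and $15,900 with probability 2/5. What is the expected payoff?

$11,015

EV = 3/20 × 1600 + 2/5 × 10500 + 1/20 × 4300 + 2/5 × 15900 = 240 + 4200 + 215 + 6360 = 11015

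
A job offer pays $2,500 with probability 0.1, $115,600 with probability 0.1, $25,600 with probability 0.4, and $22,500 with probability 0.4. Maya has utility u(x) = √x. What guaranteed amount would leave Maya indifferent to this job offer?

E[u] = 0.1·√2500 + 0.1·√115600 + 0.4·√25600 + 0.4·√22500 = 0.1·50 + 0.1·340 + 0.4·160 + 0.4·150 = 163
CE = (163)² = 26569

$26,569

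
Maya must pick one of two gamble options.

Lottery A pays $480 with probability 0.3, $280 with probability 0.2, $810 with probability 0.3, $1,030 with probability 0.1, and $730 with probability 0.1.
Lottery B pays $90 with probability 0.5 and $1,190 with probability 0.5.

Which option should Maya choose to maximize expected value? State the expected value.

Lottery A = 0.3 × 480 + 0.2 × 280 + 0.3 × 810 + 0.1 × 1030 + 0.1 × 730 = 144 + 56 + 243 + 103 + 73 = 619
Lottery B = 0.5 × 90 + 0.5 × 1190 = 45 + 595 = 640

Lottery B ($640)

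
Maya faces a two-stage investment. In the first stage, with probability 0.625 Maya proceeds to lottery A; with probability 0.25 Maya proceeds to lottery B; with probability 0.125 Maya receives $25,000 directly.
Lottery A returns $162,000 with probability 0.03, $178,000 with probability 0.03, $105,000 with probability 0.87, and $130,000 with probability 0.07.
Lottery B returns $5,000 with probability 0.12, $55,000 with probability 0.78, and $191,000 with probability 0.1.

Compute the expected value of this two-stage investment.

$87,931.25

EV(A) = 0.03 × 162000 + 0.03 × 178000 + 0.87 × 105000 + 0.07 × 130000 = 4860 + 5340 + 91350 + 9100 = 110650
EV(B) = 0.12 × 5000 + 0.78 × 55000 + 0.1 × 191000 = 600 + 42900 + 19100 = 62600
Branch C: 25000 (certain)
Overall = 0.625 × 110650 + 0.25 × 62600 + 0.125 × 25000 = 69156.25 + 15650 + 3125 = 87931.25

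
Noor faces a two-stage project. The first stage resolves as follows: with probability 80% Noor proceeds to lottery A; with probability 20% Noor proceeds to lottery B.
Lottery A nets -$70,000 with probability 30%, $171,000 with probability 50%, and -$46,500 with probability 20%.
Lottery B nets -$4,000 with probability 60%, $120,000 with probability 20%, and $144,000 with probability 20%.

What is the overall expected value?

$54,240

EV(A) = 0.3 × (-70000) + 0.5 × 171000 + 0.2 × (-46500) = -21000 + 85500 − 9300 = 55200
EV(B) = 0.6 × (-4000) + 0.2 × 120000 + 0.2 × 144000 = -2400 + 24000 + 28800 = 50400
Overall = 0.8 × 55200 + 0.2 × 50400 = 44160 + 10080 = 54240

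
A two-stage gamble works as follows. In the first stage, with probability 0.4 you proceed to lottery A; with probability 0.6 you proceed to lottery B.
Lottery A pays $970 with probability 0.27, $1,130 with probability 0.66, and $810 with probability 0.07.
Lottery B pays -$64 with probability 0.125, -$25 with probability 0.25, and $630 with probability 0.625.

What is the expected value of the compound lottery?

$653.46

EV(A) = 0.27 × 970 + 0.66 × 1130 + 0.07 × 810 = 261.9 + 745.8 + 56.7 = 1064.4
EV(B) = 0.125 × (-64) + 0.25 × (-25) + 0.625 × 630 = -8 − 6.25 + 393.75 = 379.5
Overall = 0.4 × 1064.4 + 0.6 × 379.5 = 425.76 + 227.7 = 653.46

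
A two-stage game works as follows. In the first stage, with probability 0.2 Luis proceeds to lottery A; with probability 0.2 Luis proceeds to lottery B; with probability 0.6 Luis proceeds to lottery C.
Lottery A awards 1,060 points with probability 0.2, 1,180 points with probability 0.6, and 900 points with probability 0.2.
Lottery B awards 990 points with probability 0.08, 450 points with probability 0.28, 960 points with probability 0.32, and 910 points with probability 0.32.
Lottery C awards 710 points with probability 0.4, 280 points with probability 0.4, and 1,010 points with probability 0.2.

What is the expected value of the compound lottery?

739.52 points

EV(A) = 0.2 × 1060 + 0.6 × 1180 + 0.2 × 900 = 212 + 708 + 180 = 1100
EV(B) = 0.08 × 990 + 0.28 × 450 + 0.32 × 960 + 0.32 × 910 = 79.2 + 126 + 307.2 + 291.2 = 803.6
EV(C) = 0.4 × 710 + 0.4 × 280 + 0.2 × 1010 = 284 + 112 + 202 = 598
Overall = 0.2 × 1100 + 0.2 × 803.6 + 0.6 × 598 = 220 + 160.72 + 358.8 = 739.52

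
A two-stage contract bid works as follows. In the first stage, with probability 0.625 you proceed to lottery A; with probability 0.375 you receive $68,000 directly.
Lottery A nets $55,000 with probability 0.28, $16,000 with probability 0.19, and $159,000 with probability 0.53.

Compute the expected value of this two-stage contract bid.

EV(A) = 0.28 × 55000 + 0.19 × 16000 + 0.53 × 159000 = 15400 + 3040 + 84270 = 102710
Branch B: 68000 (certain)
Overall = 0.625 × 102710 + 0.375 × 68000 = 64193.75 + 25500 = 89693.75

$89,693.75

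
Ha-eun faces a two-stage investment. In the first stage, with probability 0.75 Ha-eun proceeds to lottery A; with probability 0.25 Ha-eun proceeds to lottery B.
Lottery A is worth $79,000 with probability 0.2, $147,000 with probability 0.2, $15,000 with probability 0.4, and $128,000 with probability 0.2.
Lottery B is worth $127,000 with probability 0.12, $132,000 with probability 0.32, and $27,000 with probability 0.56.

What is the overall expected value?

EV(A) = 0.2 × 79000 + 0.2 × 147000 + 0.4 × 15000 + 0.2 × 128000 = 15800 + 29400 + 6000 + 25600 = 76800
EV(B) = 0.12 × 127000 + 0.32 × 132000 + 0.56 × 27000 = 15240 + 42240 + 15120 = 72600
Overall = 0.75 × 76800 + 0.25 × 72600 = 57600 + 18150 = 75750

$75,750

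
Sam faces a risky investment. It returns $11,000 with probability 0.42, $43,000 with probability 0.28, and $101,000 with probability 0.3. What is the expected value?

EV = 0.42 × 11000 + 0.28 × 43000 + 0.3 × 101000 = 4620 + 12040 + 30300 = 46960

$46,960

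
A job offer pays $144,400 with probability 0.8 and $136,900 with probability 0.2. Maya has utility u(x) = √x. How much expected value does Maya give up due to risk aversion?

E[u] = 0.8·√144400 + 0.2·√136900 = 0.8·380 + 0.2·370 = 378
CE = (378)² = 142884
Risk premium = EV − CE = 142900 − 142884 = 16

$16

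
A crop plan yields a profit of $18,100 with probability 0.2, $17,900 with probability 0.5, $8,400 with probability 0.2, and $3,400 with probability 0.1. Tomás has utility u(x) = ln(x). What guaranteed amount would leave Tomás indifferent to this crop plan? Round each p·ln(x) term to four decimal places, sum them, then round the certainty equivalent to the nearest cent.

$13,061.18

E[u] = 0.2·ln(18100) + 0.5·ln(17900) + 0.2·ln(8400) + 0.1·ln(3400) = 1.9607 + 4.8963 + 1.8072 + 0.8132 = 9.4774
CE = e^9.4774 ≈ 13061.18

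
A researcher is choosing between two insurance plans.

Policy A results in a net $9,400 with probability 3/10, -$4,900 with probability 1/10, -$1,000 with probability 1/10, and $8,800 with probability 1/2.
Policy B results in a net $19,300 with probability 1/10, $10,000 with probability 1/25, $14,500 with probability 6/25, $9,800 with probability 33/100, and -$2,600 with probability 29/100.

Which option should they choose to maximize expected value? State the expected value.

Policy B ($8,290)

Policy A = 3/10 × 9400 + 1/10 × (-4900) + 1/10 × (-1000) + 1/2 × 8800 = 2820 − 490 − 100 + 4400 = 6630
Policy B = 1/10 × 19300 + 1/25 × 10000 + 6/25 × 14500 + 33/100 × 9800 + 29/100 × (-2600) = 1930 + 400 + 3480 + 3234 − 754 = 8290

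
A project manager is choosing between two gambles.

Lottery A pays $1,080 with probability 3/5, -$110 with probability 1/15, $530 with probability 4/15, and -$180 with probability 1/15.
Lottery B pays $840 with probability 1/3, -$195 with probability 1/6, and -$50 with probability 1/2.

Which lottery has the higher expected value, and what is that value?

Lottery A ($770)

Lottery A = 3/5 × 1080 + 1/15 × (-110) + 4/15 × 530 + 1/15 × (-180) = 648 − 7.3333 + 141.3333 − 12 = 770
Lottery B = 1/3 × 840 + 1/6 × (-195) + 1/2 × (-50) = 280 − 32.5 − 25 = 222.5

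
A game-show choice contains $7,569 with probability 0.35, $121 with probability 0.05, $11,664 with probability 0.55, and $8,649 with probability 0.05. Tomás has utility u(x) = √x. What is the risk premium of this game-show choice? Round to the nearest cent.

$468.35

E[u] = 0.35·√7569 + 0.05·√121 + 0.55·√11664 + 0.05·√8649 = 0.35·87 + 0.05·11 + 0.55·108 + 0.05·93 = 95.05
CE = (95.05)² = 9034.5025
Risk premium = EV − CE = 9502.85 − 9034.5025 = 468.3475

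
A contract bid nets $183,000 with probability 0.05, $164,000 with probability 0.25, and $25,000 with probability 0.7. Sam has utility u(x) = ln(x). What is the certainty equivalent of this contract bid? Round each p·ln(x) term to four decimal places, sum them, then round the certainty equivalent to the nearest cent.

E[u] = 0.05·ln(183000) + 0.25·ln(164000) + 0.7·ln(25000) = 0.6059 + 3.0019 + 7.0886 = 10.6964
CE = e^10.6964 ≈ 44196.46

$44,196.46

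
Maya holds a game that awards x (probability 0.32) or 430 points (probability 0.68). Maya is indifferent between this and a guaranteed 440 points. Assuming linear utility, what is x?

0.32·x + 0.68·430 = 440
0.32·x = 440 − 292.4 = 147.6
x = 147.6 / 0.32 = 461.25

x = 461.25 points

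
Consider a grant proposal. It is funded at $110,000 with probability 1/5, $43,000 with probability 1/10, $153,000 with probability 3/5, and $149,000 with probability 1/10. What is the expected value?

$133,000

EV = 1/5 × 110000 + 1/10 × 43000 + 3/5 × 153000 + 1/10 × 149000 = 22000 + 4300 + 91800 + 14900 = 133000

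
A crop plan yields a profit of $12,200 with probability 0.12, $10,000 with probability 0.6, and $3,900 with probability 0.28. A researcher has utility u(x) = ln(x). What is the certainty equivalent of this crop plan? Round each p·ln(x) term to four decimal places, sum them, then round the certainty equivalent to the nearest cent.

E[u] = 0.12·ln(12200) + 0.6·ln(10000) + 0.28·ln(3900) = 1.1291 + 5.5262 + 2.3152 = 8.9705
CE = e^8.9705 ≈ 7867.53

$7,867.53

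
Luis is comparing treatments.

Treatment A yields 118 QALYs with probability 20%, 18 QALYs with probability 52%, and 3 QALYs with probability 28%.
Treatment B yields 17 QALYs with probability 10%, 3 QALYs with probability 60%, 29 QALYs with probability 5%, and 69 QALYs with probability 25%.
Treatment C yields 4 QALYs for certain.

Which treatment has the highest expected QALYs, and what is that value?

Treatment A = 0.2 × 118 + 0.52 × 18 + 0.28 × 3 = 23.6 + 9.36 + 0.84 = 33.8
Treatment B = 0.1 × 17 + 0.6 × 3 + 0.05 × 29 + 0.25 × 69 = 1.7 + 1.8 + 1.45 + 17.25 = 22.2
Treatment C: 4 (certain)

Treatment A (33.8 QALYs)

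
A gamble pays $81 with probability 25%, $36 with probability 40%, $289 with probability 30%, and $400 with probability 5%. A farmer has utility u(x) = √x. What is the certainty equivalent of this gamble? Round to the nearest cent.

$115.56

E[u] = 0.25·√81 + 0.4·√36 + 0.3·√289 + 0.05·√400 = 0.25·9 + 0.4·6 + 0.3·17 + 0.05·20 = 10.75
CE = (10.75)² = 115.5625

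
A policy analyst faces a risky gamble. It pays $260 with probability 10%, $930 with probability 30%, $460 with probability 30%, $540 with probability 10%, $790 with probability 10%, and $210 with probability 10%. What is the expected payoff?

$597

EV = 0.1 × 260 + 0.3 × 930 + 0.3 × 460 + 0.1 × 540 + 0.1 × 790 + 0.1 × 210 = 26 + 279 + 138 + 54 + 79 + 21 = 597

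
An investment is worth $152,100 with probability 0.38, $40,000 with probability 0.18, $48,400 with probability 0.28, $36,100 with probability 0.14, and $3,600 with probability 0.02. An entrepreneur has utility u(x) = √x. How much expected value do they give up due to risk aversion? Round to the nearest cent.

$8,819.04

E[u] = 0.38·√152100 + 0.18·√40000 + 0.28·√48400 + 0.14·√36100 + 0.02·√3600 = 0.38·390 + 0.18·200 + 0.28·220 + 0.14·190 + 0.02·60 = 273.6
CE = (273.6)² = 74856.96
Risk premium = EV − CE = 83676 − 74856.96 = 8819.04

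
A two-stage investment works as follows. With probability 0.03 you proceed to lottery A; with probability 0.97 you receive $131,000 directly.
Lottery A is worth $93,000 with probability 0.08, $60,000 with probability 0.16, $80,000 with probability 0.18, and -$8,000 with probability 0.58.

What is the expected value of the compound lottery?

EV(A) = 0.08 × 93000 + 0.16 × 60000 + 0.18 × 80000 + 0.58 × (-8000) = 7440 + 9600 + 14400 − 4640 = 26800
Branch B: 131000 (certain)
Overall = 0.03 × 26800 + 0.97 × 131000 = 804 + 127070 = 127874

$127,874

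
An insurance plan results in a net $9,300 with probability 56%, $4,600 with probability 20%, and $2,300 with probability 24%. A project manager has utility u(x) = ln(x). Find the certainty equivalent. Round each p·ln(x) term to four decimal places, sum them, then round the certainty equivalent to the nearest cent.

$5,777.93

E[u] = 0.56·ln(9300) + 0.2·ln(4600) + 0.24·ln(2300) = 5.1172 + 1.6868 + 1.8578 = 8.6618
CE = e^8.6618 ≈ 5777.93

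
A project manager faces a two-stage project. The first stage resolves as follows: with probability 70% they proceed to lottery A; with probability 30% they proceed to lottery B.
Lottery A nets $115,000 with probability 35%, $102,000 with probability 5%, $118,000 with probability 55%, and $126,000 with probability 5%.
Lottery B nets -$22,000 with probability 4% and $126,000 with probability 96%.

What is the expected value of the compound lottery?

EV(A) = 0.35 × 115000 + 0.05 × 102000 + 0.55 × 118000 + 0.05 × 126000 = 40250 + 5100 + 64900 + 6300 = 116550
EV(B) = 0.04 × (-22000) + 0.96 × 126000 = -880 + 120960 = 120080
Overall = 0.7 × 116550 + 0.3 × 120080 = 81585 + 36024 = 117609

$117,609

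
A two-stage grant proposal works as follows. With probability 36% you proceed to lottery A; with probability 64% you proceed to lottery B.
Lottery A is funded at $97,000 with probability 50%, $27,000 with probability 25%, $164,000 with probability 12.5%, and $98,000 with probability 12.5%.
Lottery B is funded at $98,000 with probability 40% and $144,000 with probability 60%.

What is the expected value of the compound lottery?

EV(A) = 0.5 × 97000 + 0.25 × 27000 + 0.125 × 164000 + 0.125 × 98000 = 48500 + 6750 + 20500 + 12250 = 88000
EV(B) = 0.4 × 98000 + 0.6 × 144000 = 39200 + 86400 = 125600
Overall = 0.36 × 88000 + 0.64 × 125600 = 31680 + 80384 = 112064

$112,064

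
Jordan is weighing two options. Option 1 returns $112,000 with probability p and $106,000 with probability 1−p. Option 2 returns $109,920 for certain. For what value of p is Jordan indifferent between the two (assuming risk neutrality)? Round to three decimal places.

p = 0.653

p·112000 + (1−p)·106000 = 109920
6000p + 106000 = 109920
p = (109920 − 106000) / 6000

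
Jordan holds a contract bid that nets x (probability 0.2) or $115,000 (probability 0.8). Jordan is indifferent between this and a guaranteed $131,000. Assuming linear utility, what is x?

0.2·x + 0.8·115000 = 131000
0.2·x = 131000 − 92000 = 39000
x = 39000 / 0.2 = 195000

x = $195,000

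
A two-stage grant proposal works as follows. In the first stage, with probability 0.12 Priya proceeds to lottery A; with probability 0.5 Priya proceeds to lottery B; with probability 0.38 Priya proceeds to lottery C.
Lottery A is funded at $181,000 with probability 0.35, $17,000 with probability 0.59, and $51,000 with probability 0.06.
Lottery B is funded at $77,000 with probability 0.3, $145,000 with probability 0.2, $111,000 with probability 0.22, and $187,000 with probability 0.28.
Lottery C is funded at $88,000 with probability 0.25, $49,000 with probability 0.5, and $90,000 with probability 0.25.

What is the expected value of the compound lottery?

EV(A) = 0.35 × 181000 + 0.59 × 17000 + 0.06 × 51000 = 63350 + 10030 + 3060 = 76440
EV(B) = 0.3 × 77000 + 0.2 × 145000 + 0.22 × 111000 + 0.28 × 187000 = 23100 + 29000 + 24420 + 52360 = 128880
EV(C) = 0.25 × 88000 + 0.5 × 49000 + 0.25 × 90000 = 22000 + 24500 + 22500 = 69000
Overall = 0.12 × 76440 + 0.5 × 128880 + 0.38 × 69000 = 9172.8 + 64440 + 26220 = 99832.8

$99,832.80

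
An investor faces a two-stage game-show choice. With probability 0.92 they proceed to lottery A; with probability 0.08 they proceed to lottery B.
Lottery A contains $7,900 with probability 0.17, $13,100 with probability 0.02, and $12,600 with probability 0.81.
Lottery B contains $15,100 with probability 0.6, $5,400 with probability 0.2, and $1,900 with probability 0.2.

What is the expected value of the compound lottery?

$11,707.72

EV(A) = 0.17 × 7900 + 0.02 × 13100 + 0.81 × 12600 = 1343 + 262 + 10206 = 11811
EV(B) = 0.6 × 15100 + 0.2 × 5400 + 0.2 × 1900 = 9060 + 1080 + 380 = 10520
Overall = 0.92 × 11811 + 0.08 × 10520 = 10866.12 + 841.6 = 11707.72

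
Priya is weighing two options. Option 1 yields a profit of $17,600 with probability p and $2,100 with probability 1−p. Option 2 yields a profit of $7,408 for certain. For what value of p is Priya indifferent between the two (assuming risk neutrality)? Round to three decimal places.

p = 0.342

p·17600 + (1−p)·2100 = 7408
15500p + 2100 = 7408
p = (7408 − 2100) / 15500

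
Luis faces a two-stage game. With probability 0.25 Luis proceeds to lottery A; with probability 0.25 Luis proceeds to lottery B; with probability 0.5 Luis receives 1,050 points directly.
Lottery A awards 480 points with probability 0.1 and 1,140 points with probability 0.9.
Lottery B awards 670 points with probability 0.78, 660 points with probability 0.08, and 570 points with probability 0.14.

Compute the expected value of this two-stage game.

EV(A) = 0.1 × 480 + 0.9 × 1140 = 48 + 1026 = 1074
EV(B) = 0.78 × 670 + 0.08 × 660 + 0.14 × 570 = 522.6 + 52.8 + 79.8 = 655.2
Branch C: 1050 (certain)
Overall = 0.25 × 1074 + 0.25 × 655.2 + 0.5 × 1050 = 268.5 + 163.8 + 525 = 957.3

957.3 points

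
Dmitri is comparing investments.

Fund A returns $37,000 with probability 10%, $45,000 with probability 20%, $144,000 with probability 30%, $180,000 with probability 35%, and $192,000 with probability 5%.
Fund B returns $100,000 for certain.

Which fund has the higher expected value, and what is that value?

Fund A ($128,500)

Fund A = 0.1 × 37000 + 0.2 × 45000 + 0.3 × 144000 + 0.35 × 180000 + 0.05 × 192000 = 3700 + 9000 + 43200 + 63000 + 9600 = 128500
Fund B: 100000 (certain)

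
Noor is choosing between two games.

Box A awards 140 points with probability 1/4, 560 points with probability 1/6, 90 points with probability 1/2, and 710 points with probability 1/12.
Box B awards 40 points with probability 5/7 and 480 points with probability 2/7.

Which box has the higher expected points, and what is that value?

Box A = 1/4 × 140 + 1/6 × 560 + 1/2 × 90 + 1/12 × 710 = 35 + 93.3333 + 45 + 59.1667 = 232.5
Box B = 5/7 × 40 + 2/7 × 480 = 28.5714 + 137.1429 = 165.7143

Box A (232.5 points)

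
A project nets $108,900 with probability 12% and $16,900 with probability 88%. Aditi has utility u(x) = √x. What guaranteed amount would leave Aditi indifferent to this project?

E[u] = 0.12·√108900 + 0.88·√16900 = 0.12·330 + 0.88·130 = 154
CE = (154)² = 23716

$23,716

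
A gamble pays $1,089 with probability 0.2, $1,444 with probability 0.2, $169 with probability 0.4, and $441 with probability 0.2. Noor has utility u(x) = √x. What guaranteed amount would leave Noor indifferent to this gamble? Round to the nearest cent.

$556.96

E[u] = 0.2·√1089 + 0.2·√1444 + 0.4·√169 + 0.2·√441 = 0.2·33 + 0.2·38 + 0.4·13 + 0.2·21 = 23.6
CE = (23.6)² = 556.96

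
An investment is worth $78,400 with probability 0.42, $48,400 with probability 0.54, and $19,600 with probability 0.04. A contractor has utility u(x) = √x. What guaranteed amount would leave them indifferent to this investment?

E[u] = 0.42·√78400 + 0.54·√48400 + 0.04·√19600 = 0.42·280 + 0.54·220 + 0.04·140 = 242
CE = (242)² = 58564

$58,564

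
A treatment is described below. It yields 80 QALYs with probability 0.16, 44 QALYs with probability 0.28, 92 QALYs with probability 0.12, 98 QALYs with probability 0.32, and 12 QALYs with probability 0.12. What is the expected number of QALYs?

EV = 0.16 × 80 + 0.28 × 44 + 0.12 × 92 + 0.32 × 98 + 0.12 × 12 = 12.8 + 12.32 + 11.04 + 31.36 + 1.44 = 68.96

68.96 QALYs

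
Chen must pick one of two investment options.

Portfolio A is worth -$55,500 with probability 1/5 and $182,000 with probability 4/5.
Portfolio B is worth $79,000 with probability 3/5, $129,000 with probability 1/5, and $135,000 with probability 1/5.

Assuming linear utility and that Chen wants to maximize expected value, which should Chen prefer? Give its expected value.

Portfolio A = 1/5 × (-55500) + 4/5 × 182000 = -11100 + 145600 = 134500
Portfolio B = 3/5 × 79000 + 1/5 × 129000 + 1/5 × 135000 = 47400 + 25800 + 27000 = 100200

Portfolio A ($134,500)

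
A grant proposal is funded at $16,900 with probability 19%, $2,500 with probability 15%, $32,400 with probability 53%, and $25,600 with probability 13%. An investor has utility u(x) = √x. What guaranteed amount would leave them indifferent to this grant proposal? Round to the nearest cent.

E[u] = 0.19·√16900 + 0.15·√2500 + 0.53·√32400 + 0.13·√25600 = 0.19·130 + 0.15·50 + 0.53·180 + 0.13·160 = 148.4
CE = (148.4)² = 22022.56

$22,022.56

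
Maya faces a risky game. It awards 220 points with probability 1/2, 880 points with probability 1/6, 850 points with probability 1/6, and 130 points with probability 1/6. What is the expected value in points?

420 points

EV = 1/2 × 220 + 1/6 × 880 + 1/6 × 850 + 1/6 × 130 = 110 + 146.6667 + 141.6667 + 21.6667 = 420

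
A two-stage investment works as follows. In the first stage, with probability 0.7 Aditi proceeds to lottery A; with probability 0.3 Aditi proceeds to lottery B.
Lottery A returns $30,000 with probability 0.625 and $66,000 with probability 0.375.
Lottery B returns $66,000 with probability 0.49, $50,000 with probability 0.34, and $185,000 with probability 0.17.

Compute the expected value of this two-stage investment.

$54,687

EV(A) = 0.625 × 30000 + 0.375 × 66000 = 18750 + 24750 = 43500
EV(B) = 0.49 × 66000 + 0.34 × 50000 + 0.17 × 185000 = 32340 + 17000 + 31450 = 80790
Overall = 0.7 × 43500 + 0.3 × 80790 = 30450 + 24237 = 54687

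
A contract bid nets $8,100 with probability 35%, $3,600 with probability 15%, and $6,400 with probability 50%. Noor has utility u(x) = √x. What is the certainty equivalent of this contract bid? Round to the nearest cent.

$6,480.25

E[u] = 0.35·√8100 + 0.15·√3600 + 0.5·√6400 = 0.35·90 + 0.15·60 + 0.5·80 = 80.5
CE = (80.5)² = 6480.25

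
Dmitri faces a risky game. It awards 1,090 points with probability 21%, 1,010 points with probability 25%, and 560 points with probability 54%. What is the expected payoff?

EV = 0.21 × 1090 + 0.25 × 1010 + 0.54 × 560 = 228.9 + 252.5 + 302.4 = 783.8

783.8 points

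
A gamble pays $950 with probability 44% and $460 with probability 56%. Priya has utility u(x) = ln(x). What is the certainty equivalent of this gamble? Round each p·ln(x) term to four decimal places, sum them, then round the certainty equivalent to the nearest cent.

$632.89

E[u] = 0.44·ln(950) + 0.56·ln(460) = 3.0168 + 3.4335 = 6.4503
CE = e^6.4503 ≈ 632.89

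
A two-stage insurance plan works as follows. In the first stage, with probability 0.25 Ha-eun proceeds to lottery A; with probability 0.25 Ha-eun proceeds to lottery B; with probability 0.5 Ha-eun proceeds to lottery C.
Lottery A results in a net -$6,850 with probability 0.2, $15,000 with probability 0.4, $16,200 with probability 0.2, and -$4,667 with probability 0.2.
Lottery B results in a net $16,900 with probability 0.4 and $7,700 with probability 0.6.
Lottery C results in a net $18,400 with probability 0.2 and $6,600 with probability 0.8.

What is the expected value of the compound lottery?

EV(A) = 0.2 × (-6850) + 0.4 × 15000 + 0.2 × 16200 + 0.2 × (-4667) = -1370 + 6000 + 3240 − 933.4 = 6936.6
EV(B) = 0.4 × 16900 + 0.6 × 7700 = 6760 + 4620 = 11380
EV(C) = 0.2 × 18400 + 0.8 × 6600 = 3680 + 5280 = 8960
Overall = 0.25 × 6936.6 + 0.25 × 11380 + 0.5 × 8960 = 1734.15 + 2845 + 4480 = 9059.15

$9,059.15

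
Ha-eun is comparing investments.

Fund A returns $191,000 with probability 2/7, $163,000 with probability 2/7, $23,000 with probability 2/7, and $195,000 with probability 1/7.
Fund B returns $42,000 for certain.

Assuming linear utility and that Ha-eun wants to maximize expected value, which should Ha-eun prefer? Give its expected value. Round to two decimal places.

Fund A = 2/7 × 191000 + 2/7 × 163000 + 2/7 × 23000 + 1/7 × 195000 = 54571.4286 + 46571.4286 + 6571.4286 + 27857.1429 = 135571.4286
Fund B: 42000 (certain)

Fund A ($135,571.43)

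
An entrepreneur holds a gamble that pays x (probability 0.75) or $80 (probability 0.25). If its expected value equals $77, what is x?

0.75·x + 0.25·80 = 77
0.75·x = 77 − 20 = 57
x = 57 / 0.75 = 76

x = $76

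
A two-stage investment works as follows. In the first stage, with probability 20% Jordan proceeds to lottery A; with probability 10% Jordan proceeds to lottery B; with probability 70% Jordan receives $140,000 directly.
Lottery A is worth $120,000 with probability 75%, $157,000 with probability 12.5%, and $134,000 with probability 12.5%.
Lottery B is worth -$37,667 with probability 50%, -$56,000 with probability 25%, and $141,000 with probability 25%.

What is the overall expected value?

EV(A) = 0.75 × 120000 + 0.125 × 157000 + 0.125 × 134000 = 90000 + 19625 + 16750 = 126375
EV(B) = 0.5 × (-37667) + 0.25 × (-56000) + 0.25 × 141000 = -18833.5 − 14000 + 35250 = 2416.5
Branch C: 140000 (certain)
Overall = 0.2 × 126375 + 0.1 × 2416.5 + 0.7 × 140000 = 25275 + 241.65 + 98000 = 123516.65

$123,516.65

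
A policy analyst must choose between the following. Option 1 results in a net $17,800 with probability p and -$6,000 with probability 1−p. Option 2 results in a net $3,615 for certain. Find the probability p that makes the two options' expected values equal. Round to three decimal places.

p·17800 + (1−p)·(-6000) = 3615
23800p − 6000 = 3615
p = (3615 + 6000) / 23800

p = 0.404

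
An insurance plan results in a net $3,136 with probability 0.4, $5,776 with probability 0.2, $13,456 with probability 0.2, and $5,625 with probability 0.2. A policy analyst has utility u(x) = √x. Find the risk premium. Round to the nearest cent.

E[u] = 0.4·√3136 + 0.2·√5776 + 0.2·√13456 + 0.2·√5625 = 0.4·56 + 0.2·76 + 0.2·116 + 0.2·75 = 75.8
CE = (75.8)² = 5745.64
Risk premium = EV − CE = 6225.8 − 5745.64 = 480.16

$480.16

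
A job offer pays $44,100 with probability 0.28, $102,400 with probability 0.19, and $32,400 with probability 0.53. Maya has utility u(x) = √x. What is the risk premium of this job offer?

E[u] = 0.28·√44100 + 0.19·√102400 + 0.53·√32400 = 0.28·210 + 0.19·320 + 0.53·180 = 215
CE = (215)² = 46225
Risk premium = EV − CE = 48976 − 46225 = 2751

$2,751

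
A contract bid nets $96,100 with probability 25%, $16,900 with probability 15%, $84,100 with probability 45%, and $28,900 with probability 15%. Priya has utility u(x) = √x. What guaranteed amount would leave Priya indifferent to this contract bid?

$64,009

E[u] = 0.25·√96100 + 0.15·√16900 + 0.45·√84100 + 0.15·√28900 = 0.25·310 + 0.15·130 + 0.45·290 + 0.15·170 = 253
CE = (253)² = 64009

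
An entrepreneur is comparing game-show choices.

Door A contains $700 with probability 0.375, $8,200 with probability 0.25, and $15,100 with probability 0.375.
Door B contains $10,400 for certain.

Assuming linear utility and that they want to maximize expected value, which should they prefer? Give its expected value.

Door A = 0.375 × 700 + 0.25 × 8200 + 0.375 × 15100 = 262.5 + 2050 + 5662.5 = 7975
Door B: 10400 (certain)

Door B ($10,400)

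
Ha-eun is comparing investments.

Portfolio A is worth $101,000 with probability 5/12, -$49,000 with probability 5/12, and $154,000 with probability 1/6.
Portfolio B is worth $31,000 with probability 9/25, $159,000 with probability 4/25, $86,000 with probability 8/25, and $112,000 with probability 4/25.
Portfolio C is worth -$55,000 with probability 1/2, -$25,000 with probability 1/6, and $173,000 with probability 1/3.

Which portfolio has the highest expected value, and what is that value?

Portfolio A = 5/12 × 101000 + 5/12 × (-49000) + 1/6 × 154000 = 42083.3333 − 20416.6667 + 25666.6667 = 47333.3333
Portfolio B = 9/25 × 31000 + 4/25 × 159000 + 8/25 × 86000 + 4/25 × 112000 = 11160 + 25440 + 27520 + 17920 = 82040
Portfolio C = 1/2 × (-55000) + 1/6 × (-25000) + 1/3 × 173000 = -27500 − 4166.6667 + 57666.6667 = 26000

Portfolio B ($82,040)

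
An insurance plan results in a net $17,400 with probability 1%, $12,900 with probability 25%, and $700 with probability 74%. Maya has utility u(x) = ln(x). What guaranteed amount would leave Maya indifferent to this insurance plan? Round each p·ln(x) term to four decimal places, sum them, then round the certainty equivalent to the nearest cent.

$1,497.57

E[u] = 0.01·ln(17400) + 0.25·ln(12900) + 0.74·ln(700) = 0.0976 + 2.3662 + 4.8478 = 7.3116
CE = e^7.3116 ≈ 1497.57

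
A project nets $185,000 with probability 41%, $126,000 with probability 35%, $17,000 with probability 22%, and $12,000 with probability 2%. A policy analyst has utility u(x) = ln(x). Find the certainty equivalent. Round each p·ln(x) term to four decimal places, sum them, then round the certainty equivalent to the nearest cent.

E[u] = 0.41·ln(185000) + 0.35·ln(126000) + 0.22·ln(17000) + 0.02·ln(12000) = 4.9725 + 4.1104 + 2.1430 + 0.1879 = 11.4138
CE = e^11.4138 ≈ 90562.91

$90,562.91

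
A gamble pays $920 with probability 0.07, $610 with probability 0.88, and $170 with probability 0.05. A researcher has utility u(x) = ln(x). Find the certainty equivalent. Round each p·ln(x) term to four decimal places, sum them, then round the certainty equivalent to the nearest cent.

E[u] = 0.07·ln(920) + 0.88·ln(610) + 0.05·ln(170) = 0.4777 + 5.6438 + 0.2568 = 6.3783
CE = e^6.3783 ≈ 588.93

$588.93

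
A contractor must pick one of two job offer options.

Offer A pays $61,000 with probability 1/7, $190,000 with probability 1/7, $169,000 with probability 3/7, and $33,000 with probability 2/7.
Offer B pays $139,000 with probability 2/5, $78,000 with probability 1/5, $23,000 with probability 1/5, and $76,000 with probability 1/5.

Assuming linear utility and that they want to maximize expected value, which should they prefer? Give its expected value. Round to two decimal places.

Offer A = 1/7 × 61000 + 1/7 × 190000 + 3/7 × 169000 + 2/7 × 33000 = 8714.2857 + 27142.8571 + 72428.5714 + 9428.5714 = 117714.2857
Offer B = 2/5 × 139000 + 1/5 × 78000 + 1/5 × 23000 + 1/5 × 76000 = 55600 + 15600 + 4600 + 15200 = 91000

Offer A ($117,714.29)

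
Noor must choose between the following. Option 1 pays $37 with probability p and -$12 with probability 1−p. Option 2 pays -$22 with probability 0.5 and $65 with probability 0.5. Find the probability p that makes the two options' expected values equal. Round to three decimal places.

p = 0.684

EV(Option 2) = 0.5 × (-22) + 0.5 × 65 = -11 + 32.5 = 21.5
p·37 + (1−p)·(-12) = 21.5
49p − 12 = 21.5
p = (21.5 + 12) / 49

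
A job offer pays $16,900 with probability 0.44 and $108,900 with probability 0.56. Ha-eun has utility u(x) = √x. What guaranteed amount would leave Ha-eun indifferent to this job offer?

$58,564

E[u] = 0.44·√16900 + 0.56·√108900 = 0.44·130 + 0.56·330 = 242
CE = (242)² = 58564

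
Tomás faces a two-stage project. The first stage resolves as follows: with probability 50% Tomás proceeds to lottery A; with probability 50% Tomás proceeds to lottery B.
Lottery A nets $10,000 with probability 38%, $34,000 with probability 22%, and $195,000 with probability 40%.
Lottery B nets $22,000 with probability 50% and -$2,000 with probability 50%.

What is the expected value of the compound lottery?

$49,640

EV(A) = 0.38 × 10000 + 0.22 × 34000 + 0.4 × 195000 = 3800 + 7480 + 78000 = 89280
EV(B) = 0.5 × 22000 + 0.5 × (-2000) = 11000 − 1000 = 10000
Overall = 0.5 × 89280 + 0.5 × 10000 = 44640 + 5000 = 49640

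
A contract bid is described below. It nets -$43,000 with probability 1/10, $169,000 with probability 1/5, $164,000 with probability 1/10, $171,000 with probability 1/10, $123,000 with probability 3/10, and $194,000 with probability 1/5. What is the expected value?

EV = 1/10 × (-43000) + 1/5 × 169000 + 1/10 × 164000 + 1/10 × 171000 + 3/10 × 123000 + 1/5 × 194000 = -4300 + 33800 + 16400 + 17100 + 36900 + 38800 = 138700

$138,700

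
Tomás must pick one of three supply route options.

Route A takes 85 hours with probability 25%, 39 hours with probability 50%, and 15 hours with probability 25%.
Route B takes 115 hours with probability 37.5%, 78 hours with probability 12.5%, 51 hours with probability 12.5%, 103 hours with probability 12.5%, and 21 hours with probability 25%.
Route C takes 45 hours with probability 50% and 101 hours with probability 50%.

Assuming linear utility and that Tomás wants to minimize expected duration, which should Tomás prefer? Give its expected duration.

Route A (44.5 hours)

Route A = 0.25 × 85 + 0.5 × 39 + 0.25 × 15 = 21.25 + 19.5 + 3.75 = 44.5
Route B = 0.375 × 115 + 0.125 × 78 + 0.125 × 51 + 0.125 × 103 + 0.25 × 21 = 43.125 + 9.75 + 6.375 + 12.875 + 5.25 = 77.375
Route C = 0.5 × 45 + 0.5 × 101 = 22.5 + 50.5 = 73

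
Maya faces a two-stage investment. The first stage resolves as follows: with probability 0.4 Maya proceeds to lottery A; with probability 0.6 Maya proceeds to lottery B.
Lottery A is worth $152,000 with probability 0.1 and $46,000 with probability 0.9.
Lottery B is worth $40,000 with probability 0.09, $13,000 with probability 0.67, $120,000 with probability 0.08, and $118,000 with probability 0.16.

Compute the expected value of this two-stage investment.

EV(A) = 0.1 × 152000 + 0.9 × 46000 = 15200 + 41400 = 56600
EV(B) = 0.09 × 40000 + 0.67 × 13000 + 0.08 × 120000 + 0.16 × 118000 = 3600 + 8710 + 9600 + 18880 = 40790
Overall = 0.4 × 56600 + 0.6 × 40790 = 22640 + 24474 = 47114

$47,114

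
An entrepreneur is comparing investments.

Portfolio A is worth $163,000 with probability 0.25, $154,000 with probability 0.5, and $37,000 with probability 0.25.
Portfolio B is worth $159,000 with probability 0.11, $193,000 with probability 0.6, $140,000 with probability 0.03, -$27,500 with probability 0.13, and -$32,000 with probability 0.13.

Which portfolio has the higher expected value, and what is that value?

Portfolio A = 0.25 × 163000 + 0.5 × 154000 + 0.25 × 37000 = 40750 + 77000 + 9250 = 127000
Portfolio B = 0.11 × 159000 + 0.6 × 193000 + 0.03 × 140000 + 0.13 × (-27500) + 0.13 × (-32000) = 17490 + 115800 + 4200 − 3575 − 4160 = 129755

Portfolio B ($129,755)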